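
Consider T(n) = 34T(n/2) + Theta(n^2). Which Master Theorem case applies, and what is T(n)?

Master Theorem for T(n) = 34T(n/2) + O(n^2):

a = 34, b = 2, c = 2
log_b(a) = log_2(34) = 5.0875

Case 1: c = 2 < log_2(34) = 5.0875
T(n) = O(n^(log_2 34))

For T(n) = 34T(n/2) + O(n^2): log_2(34) = 5.0875. This is Case 1 of the Master Theorem (c < log_b(a), work dominated by leaves), giving O(n^(log_2 34)).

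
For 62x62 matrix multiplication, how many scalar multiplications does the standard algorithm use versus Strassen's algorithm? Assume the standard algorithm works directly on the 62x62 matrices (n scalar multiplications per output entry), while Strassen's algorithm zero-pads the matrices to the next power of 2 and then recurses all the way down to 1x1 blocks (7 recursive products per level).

Matrix multiplication for 62x62 matrices:

Strassen's algorithm requires power-of-2 dimensions. Pad 62x62 to 64x64 (next power of 2).

Standard algorithm: 62^3 = 238328 multiplications
Strassen's algorithm: 7^(log2(64)) = 7^6 = 117649 multiplications
Savings: 238328 - 117649 = 120679 multiplications

Standard: 238328 multiplications (62^3). Strassen: 117649 multiplications (7^6, after padding to 64x64). Strassen reduces 8 recursive multiplications to 7 at each level.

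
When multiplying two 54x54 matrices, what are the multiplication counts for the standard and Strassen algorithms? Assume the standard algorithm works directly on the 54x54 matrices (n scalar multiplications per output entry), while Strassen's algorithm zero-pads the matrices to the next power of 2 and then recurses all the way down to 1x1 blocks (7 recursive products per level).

Matrix multiplication for 54x54 matrices:

Strassen's algorithm requires power-of-2 dimensions. Pad 54x54 to 64x64 (next power of 2).

Standard algorithm: 54^3 = 157464 multiplications
Strassen's algorithm: 7^(log2(64)) = 7^6 = 117649 multiplications
Savings: 157464 - 117649 = 39815 multiplications

Standard: 157464 multiplications (54^3). Strassen: 117649 multiplications (7^6, after padding to 64x64). Strassen reduces 8 recursive multiplications to 7 at each level.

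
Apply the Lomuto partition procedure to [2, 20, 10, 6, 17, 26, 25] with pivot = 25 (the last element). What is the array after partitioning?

Lomuto partition with pivot = 25:

Initial array: [2, 20, 10, 6, 17, 26, 25]

arr[0]=2 <= 25: swap with position 0, array becomes [2, 20, 10, 6, 17, 26, 25]
arr[1]=20 <= 25: swap with position 1, array becomes [2, 20, 10, 6, 17, 26, 25]
arr[2]=10 <= 25: swap with position 2, array becomes [2, 20, 10, 6, 17, 26, 25]
arr[3]=6 <= 25: swap with position 3, array becomes [2, 20, 10, 6, 17, 26, 25]
arr[4]=17 <= 25: swap with position 4, array becomes [2, 20, 10, 6, 17, 26, 25]
arr[5]=26 > 25: no swap

Place pivot at position 5: [2, 20, 10, 6, 17, 25, 26]
Pivot position: 5

After partitioning with pivot 25, the array becomes [2, 20, 10, 6, 17, 25, 26]. The pivot is placed at index 5. All elements to the left of the pivot are <= 25, and all elements to the right are > 25.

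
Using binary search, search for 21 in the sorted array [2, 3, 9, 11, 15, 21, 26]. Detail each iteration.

Binary search for 21 in [2, 3, 9, 11, 15, 21, 26]:

lo=0, hi=6, mid=3, arr[mid]=11 -> 11 < 21, search right half
lo=4, hi=6, mid=5, arr[mid]=21 -> Found target at index 5!

Binary search finds 21 at index 5 after 2 comparisons. The search repeatedly halves the search space by comparing with the middle element.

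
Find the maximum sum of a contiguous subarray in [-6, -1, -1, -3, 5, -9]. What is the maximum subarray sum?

Using Kadane's algorithm on [-6, -1, -1, -3, 5, -9]:

Scanning through the array:
Position 1 (value -1): max_ending_here = -1, max_so_far = -1
Position 2 (value -1): max_ending_here = -1, max_so_far = -1
Position 3 (value -3): max_ending_here = -3, max_so_far = -1
Position 4 (value 5): max_ending_here = 5, max_so_far = 5
Position 5 (value -9): max_ending_here = -4, max_so_far = 5

Maximum subarray: [5]
Maximum sum: 5

The maximum subarray is [5] with sum 5. This subarray runs from index 4 to index 4.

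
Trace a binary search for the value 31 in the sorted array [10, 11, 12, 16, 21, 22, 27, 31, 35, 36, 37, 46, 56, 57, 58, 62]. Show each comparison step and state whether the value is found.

Binary search for 31 in [10, 11, 12, 16, 21, 22, 27, 31, 35, 36, 37, 46, 56, 57, 58, 62]:

lo=0, hi=15, mid=7, arr[mid]=31 -> Found target at index 7!

Binary search finds 31 at index 7 after 1 comparisons. The search repeatedly halves the search space by comparing with the middle element.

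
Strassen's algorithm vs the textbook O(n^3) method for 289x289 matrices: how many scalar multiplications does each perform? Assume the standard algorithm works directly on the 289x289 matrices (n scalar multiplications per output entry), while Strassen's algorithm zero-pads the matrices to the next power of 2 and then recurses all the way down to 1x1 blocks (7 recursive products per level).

Matrix multiplication for 289x289 matrices:

Strassen's algorithm requires power-of-2 dimensions. Pad 289x289 to 512x512 (next power of 2).

Standard algorithm: 289^3 = 24137569 multiplications
Strassen's algorithm: 7^(log2(512)) = 7^9 = 40353607 multiplications
Difference: 24137569 - 40353607 = -16216038 (Strassen uses MORE here due to padding overhead — for small or just-over-power-of-2 n, padding can outweigh the per-level savings)

Standard: 24137569 multiplications (289^3). Strassen: 40353607 multiplications (7^9, after padding to 512x512). Strassen reduces 8 recursive multiplications to 7 at each level.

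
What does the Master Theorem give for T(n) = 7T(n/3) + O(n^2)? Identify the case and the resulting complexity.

Master Theorem for T(n) = 7T(n/3) + O(n^2):

a = 7, b = 3, c = 2
log_b(a) = log_3(7) = 1.7712

Case 3: c = 2 > log_3(7) = 1.7712
T(n) = O(n^2) = O(n^2)

For T(n) = 7T(n/3) + O(n^2): log_3(7) = 1.7712. This is Case 3 of the Master Theorem (c > log_b(a), work dominated by root), giving O(n^2).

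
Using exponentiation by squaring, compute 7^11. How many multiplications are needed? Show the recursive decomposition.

Computing 7^11 by squaring (build up from 7^1; each line after the first costs one multiplication):

7^1 = 7
7^2 = (7^1)^2 = 7^2 = 49
7^4 = (7^2)^2 = 49^2 = 2401
7^5 = 7 * 7^4 = 7 * 2401 = 16807
7^10 = (7^5)^2 = 16807^2 = 282475249
7^11 = 7 * 7^10 = 7 * 282475249 = 1977326743

Result: 1977326743
Multiplications needed: 5 (5 lines after 7^1)

7^11 = 1977326743. Using exponentiation by squaring, this requires 5 multiplications. The key idea: if the exponent is even, square the half-power; if odd, multiply by the base once.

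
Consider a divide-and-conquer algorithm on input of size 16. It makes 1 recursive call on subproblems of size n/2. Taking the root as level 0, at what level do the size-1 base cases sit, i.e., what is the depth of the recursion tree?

For divide and conquer with division factor 2:

Problem sizes at each level:
Level 0: 16
Level 1: 8
Level 2: 4
Level 3: 2
Level 4: 1

The root is level 0 and the size-1 base case is level 4 (the tree spans levels 0 through 4, i.e. 5 levels counting the root), so the depth is the number of divisions: log_2(16) = 4

The recursion tree depth is log_2(16) = 4. At each level, the problem size is divided by 2, so it takes 4 divisions to reduce to a base case of size 1. The algorithm makes 1 recursive call at each level.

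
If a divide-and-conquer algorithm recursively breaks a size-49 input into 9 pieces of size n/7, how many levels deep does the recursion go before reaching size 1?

For divide and conquer with division factor 7:

Problem sizes at each level:
Level 0: 49
Level 1: 7
Level 2: 1

The root is level 0 and the size-1 base case is level 2 (the tree spans levels 0 through 2, i.e. 3 levels counting the root), so the depth is the number of divisions: log_7(49) = 2

The recursion tree depth is log_7(49) = 2. At each level, the problem size is divided by 7, so it takes 2 divisions to reduce to a base case of size 1. The algorithm makes 9 recursive calls at each level.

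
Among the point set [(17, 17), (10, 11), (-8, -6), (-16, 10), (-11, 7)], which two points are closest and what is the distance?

Computing all pairwise distances among 5 points:

d((17, 17), (10, 11)) = 9.2195
d((17, 17), (-8, -6)) = 33.9706
d((17, 17), (-16, 10)) = 33.7343
d((17, 17), (-11, 7)) = 29.7321
d((10, 11), (-8, -6)) = 24.7588
d((10, 11), (-16, 10)) = 26.0192
d((10, 11), (-11, 7)) = 21.3776
d((-8, -6), (-16, 10)) = 17.8885
d((-8, -6), (-11, 7)) = 13.3417
d((-16, 10), (-11, 7)) = 5.831 <-- minimum

Closest pair: (-16, 10) and (-11, 7) with distance 5.831

The closest pair is (-16, 10) and (-11, 7) with Euclidean distance 5.831. For 5 points, brute-force pairwise comparison is shown above. For large n, the divide-and-conquer algorithm (sort by x, recurse on halves, check the dividing strip) achieves O(n log n).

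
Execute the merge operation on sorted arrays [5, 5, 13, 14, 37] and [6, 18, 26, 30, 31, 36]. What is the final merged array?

Merging process:

Compare 5 vs 6: take 5 from left. Merged: [5]
Compare 5 vs 6: take 5 from left. Merged: [5, 5]
Compare 13 vs 6: take 6 from right. Merged: [5, 5, 6]
Compare 13 vs 18: take 13 from left. Merged: [5, 5, 6, 13]
Compare 14 vs 18: take 14 from left. Merged: [5, 5, 6, 13, 14]
Compare 37 vs 18: take 18 from right. Merged: [5, 5, 6, 13, 14, 18]
Compare 37 vs 26: take 26 from right. Merged: [5, 5, 6, 13, 14, 18, 26]
Compare 37 vs 30: take 30 from right. Merged: [5, 5, 6, 13, 14, 18, 26, 30]
Compare 37 vs 31: take 31 from right. Merged: [5, 5, 6, 13, 14, 18, 26, 30, 31]
Compare 37 vs 36: take 36 from right. Merged: [5, 5, 6, 13, 14, 18, 26, 30, 31, 36]
Append remaining from left: [37]. Merged: [5, 5, 6, 13, 14, 18, 26, 30, 31, 36, 37]

Final merged array: [5, 5, 6, 13, 14, 18, 26, 30, 31, 36, 37]
Total comparisons: 10

The merged array is [5, 5, 6, 13, 14, 18, 26, 30, 31, 36, 37], requiring 10 comparisons. The merge step runs in O(n) time where n is the total number of elements.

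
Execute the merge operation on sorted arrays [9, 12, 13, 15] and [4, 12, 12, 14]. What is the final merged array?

Merging process:

Compare 9 vs 4: take 4 from right. Merged: [4]
Compare 9 vs 12: take 9 from left. Merged: [4, 9]
Compare 12 vs 12: take 12 from left. Merged: [4, 9, 12]
Compare 13 vs 12: take 12 from right. Merged: [4, 9, 12, 12]
Compare 13 vs 12: take 12 from right. Merged: [4, 9, 12, 12, 12]
Compare 13 vs 14: take 13 from left. Merged: [4, 9, 12, 12, 12, 13]
Compare 15 vs 14: take 14 from right. Merged: [4, 9, 12, 12, 12, 13, 14]
Append remaining from left: [15]. Merged: [4, 9, 12, 12, 12, 13, 14, 15]

Final merged array: [4, 9, 12, 12, 12, 13, 14, 15]
Total comparisons: 7

The merged array is [4, 9, 12, 12, 12, 13, 14, 15], requiring 7 comparisons. The merge step runs in O(n) time where n is the total number of elements.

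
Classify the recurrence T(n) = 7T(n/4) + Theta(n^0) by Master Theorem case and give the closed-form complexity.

Master Theorem for T(n) = 7T(n/4) + O(n^0):

a = 7, b = 4, c = 0
log_b(a) = log_4(7) = 1.4037

Case 1: c = 0 < log_4(7) = 1.4037
T(n) = O(n^(log_4 7))

For T(n) = 7T(n/4) + O(n^0): log_4(7) = 1.4037. This is Case 1 of the Master Theorem (c < log_b(a), work dominated by leaves), giving O(n^(log_4 7)).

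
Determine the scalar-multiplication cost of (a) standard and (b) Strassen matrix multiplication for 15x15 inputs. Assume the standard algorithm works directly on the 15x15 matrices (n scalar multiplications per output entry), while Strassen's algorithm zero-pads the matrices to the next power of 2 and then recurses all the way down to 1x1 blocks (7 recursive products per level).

Matrix multiplication for 15x15 matrices:

Strassen's algorithm requires power-of-2 dimensions. Pad 15x15 to 16x16 (next power of 2).

Standard algorithm: 15^3 = 3375 multiplications
Strassen's algorithm: 7^(log2(16)) = 7^4 = 2401 multiplications
Savings: 3375 - 2401 = 974 multiplications

Standard: 3375 multiplications (15^3). Strassen: 2401 multiplications (7^4, after padding to 16x16). Strassen reduces 8 recursive multiplications to 7 at each level.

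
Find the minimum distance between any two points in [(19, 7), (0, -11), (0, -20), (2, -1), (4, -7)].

Computing all pairwise distances among 5 points:

d((19, 7), (0, -11)) = 26.1725
d((19, 7), (0, -20)) = 33.0151
d((19, 7), (2, -1)) = 18.7883
d((19, 7), (4, -7)) = 20.5183
d((0, -11), (0, -20)) = 9.0
d((0, -11), (2, -1)) = 10.198
d((0, -11), (4, -7)) = 5.6569 <-- minimum
d((0, -20), (2, -1)) = 19.105
d((0, -20), (4, -7)) = 13.6015
d((2, -1), (4, -7)) = 6.3246

Closest pair: (0, -11) and (4, -7) with distance 5.6569

The closest pair is (0, -11) and (4, -7) with Euclidean distance 5.6569. For 5 points, brute-force pairwise comparison is shown above. For large n, the divide-and-conquer algorithm (sort by x, recurse on halves, check the dividing strip) achieves O(n log n).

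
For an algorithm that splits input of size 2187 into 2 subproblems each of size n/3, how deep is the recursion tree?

For divide and conquer with division factor 3:

Problem sizes at each level:
Level 0: 2187
Level 1: 729
Level 2: 243
Level 3: 81
Level 4: 27
Level 5: 9
Level 6: 3
Level 7: 1

The root is level 0 and the size-1 base case is level 7 (the tree spans levels 0 through 7, i.e. 8 levels counting the root), so the depth is the number of divisions: log_3(2187) = 7

The recursion tree depth is log_3(2187) = 7. At each level, the problem size is divided by 3, so it takes 7 divisions to reduce to a base case of size 1. The algorithm makes 2 recursive calls at each level.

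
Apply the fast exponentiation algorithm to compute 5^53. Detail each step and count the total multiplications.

Computing 5^53 by squaring (build up from 5^1; each line after the first costs one multiplication):

5^1 = 5
5^2 = (5^1)^2 = 5^2 = 25
5^3 = 5 * 5^2 = 5 * 25 = 125
5^6 = (5^3)^2 = 125^2 = 15625
5^12 = (5^6)^2 = 15625^2 = 244140625
5^13 = 5 * 5^12 = 5 * 244140625 = 1220703125
5^26 = (5^13)^2 = 1220703125^2 = 1490116119384765625
5^52 = (5^26)^2 = 1490116119384765625^2 = 2220446049250313080847263336181640625
5^53 = 5 * 5^52 = 5 * 2220446049250313080847263336181640625 = 11102230246251565404236316680908203125

Result: 11102230246251565404236316680908203125
Multiplications needed: 8 (8 lines after 5^1)

5^53 = 11102230246251565404236316680908203125. Using exponentiation by squaring, this requires 8 multiplications. The key idea: if the exponent is even, square the half-power; if odd, multiply by the base once.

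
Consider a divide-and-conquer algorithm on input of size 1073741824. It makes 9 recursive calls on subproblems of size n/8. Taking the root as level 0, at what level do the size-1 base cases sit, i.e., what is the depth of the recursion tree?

For divide and conquer with division factor 8:

Problem sizes at each level:
Level 0: 1073741824
Level 1: 134217728
Level 2: 16777216
Level 3: 2097152
Level 4: 262144
Level 5: 32768
Level 6: 4096
Level 7: 512
Level 8: 64
Level 9: 8
Level 10: 1

The root is level 0 and the size-1 base case is level 10 (the tree spans levels 0 through 10, i.e. 11 levels counting the root), so the depth is the number of divisions: log_8(1073741824) = 10

The recursion tree depth is log_8(1073741824) = 10. At each level, the problem size is divided by 8, so it takes 10 divisions to reduce to a base case of size 1. The algorithm makes 9 recursive calls at each level.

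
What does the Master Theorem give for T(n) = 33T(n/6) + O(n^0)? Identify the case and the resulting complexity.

Master Theorem for T(n) = 33T(n/6) + O(n^0):

a = 33, b = 6, c = 0
log_b(a) = log_6(33) = 1.9514

Case 1: c = 0 < log_6(33) = 1.9514
T(n) = O(n^(log_6 33))

For T(n) = 33T(n/6) + O(n^0): log_6(33) = 1.9514. This is Case 1 of the Master Theorem (c < log_b(a), work dominated by leaves), giving O(n^(log_6 33)).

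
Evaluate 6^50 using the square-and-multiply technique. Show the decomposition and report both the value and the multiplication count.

Computing 6^50 by squaring (build up from 6^1; each line after the first costs one multiplication):

6^1 = 6
6^2 = (6^1)^2 = 6^2 = 36
6^3 = 6 * 6^2 = 6 * 36 = 216
6^6 = (6^3)^2 = 216^2 = 46656
6^12 = (6^6)^2 = 46656^2 = 2176782336
6^24 = (6^12)^2 = 2176782336^2 = 4738381338321616896
6^25 = 6 * 6^24 = 6 * 4738381338321616896 = 28430288029929701376
6^50 = (6^25)^2 = 28430288029929701376^2 = 808281277464764060643139600456536293376

Result: 808281277464764060643139600456536293376
Multiplications needed: 7 (7 lines after 6^1)

6^50 = 808281277464764060643139600456536293376. Using exponentiation by squaring, this requires 7 multiplications. The key idea: if the exponent is even, square the half-power; if odd, multiply by the base once.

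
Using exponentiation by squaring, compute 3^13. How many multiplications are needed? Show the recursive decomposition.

Computing 3^13 by squaring (build up from 3^1; each line after the first costs one multiplication):

3^1 = 3
3^2 = (3^1)^2 = 3^2 = 9
3^3 = 3 * 3^2 = 3 * 9 = 27
3^6 = (3^3)^2 = 27^2 = 729
3^12 = (3^6)^2 = 729^2 = 531441
3^13 = 3 * 3^12 = 3 * 531441 = 1594323

Result: 1594323
Multiplications needed: 5 (5 lines after 3^1)

3^13 = 1594323. Using exponentiation by squaring, this requires 5 multiplications. The key idea: if the exponent is even, square the half-power; if odd, multiply by the base once.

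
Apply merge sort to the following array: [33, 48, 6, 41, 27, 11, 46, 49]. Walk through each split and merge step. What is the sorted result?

Merge sort trace:

Split: [33, 48, 6, 41, 27, 11, 46, 49] -> [33, 48, 6, 41] and [27, 11, 46, 49]
  Split: [33, 48, 6, 41] -> [33, 48] and [6, 41]
    Split: [33, 48] -> [33] and [48]
    Merge: [33] + [48] -> [33, 48]
    Split: [6, 41] -> [6] and [41]
    Merge: [6] + [41] -> [6, 41]
  Merge: [33, 48] + [6, 41] -> [6, 33, 41, 48]
  Split: [27, 11, 46, 49] -> [27, 11] and [46, 49]
    Split: [27, 11] -> [27] and [11]
    Merge: [27] + [11] -> [11, 27]
    Split: [46, 49] -> [46] and [49]
    Merge: [46] + [49] -> [46, 49]
  Merge: [11, 27] + [46, 49] -> [11, 27, 46, 49]
Merge: [6, 33, 41, 48] + [11, 27, 46, 49] -> [6, 11, 27, 33, 41, 46, 48, 49]

Final sorted array: [6, 11, 27, 33, 41, 46, 48, 49]

The merge sort proceeds by recursively splitting the array and merging sorted halves.
After all merges, the sorted array is [6, 11, 27, 33, 41, 46, 48, 49].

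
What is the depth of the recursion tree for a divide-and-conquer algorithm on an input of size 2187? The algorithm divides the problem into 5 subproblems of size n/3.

For divide and conquer with division factor 3:

Problem sizes at each level:
Level 0: 2187
Level 1: 729
Level 2: 243
Level 3: 81
Level 4: 27
Level 5: 9
Level 6: 3
Level 7: 1

The root is level 0 and the size-1 base case is level 7 (the tree spans levels 0 through 7, i.e. 8 levels counting the root), so the depth is the number of divisions: log_3(2187) = 7

The recursion tree depth is log_3(2187) = 7. At each level, the problem size is divided by 3, so it takes 7 divisions to reduce to a base case of size 1. The algorithm makes 5 recursive calls at each level.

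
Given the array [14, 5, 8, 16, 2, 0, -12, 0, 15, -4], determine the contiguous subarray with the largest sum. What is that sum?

Using Kadane's algorithm on [14, 5, 8, 16, 2, 0, -12, 0, 15, -4]:

Scanning through the array:
Position 1 (value 5): max_ending_here = 19, max_so_far = 19
Position 2 (value 8): max_ending_here = 27, max_so_far = 27
Position 3 (value 16): max_ending_here = 43, max_so_far = 43
Position 4 (value 2): max_ending_here = 45, max_so_far = 45
Position 5 (value 0): max_ending_here = 45, max_so_far = 45
Position 6 (value -12): max_ending_here = 33, max_so_far = 45
Position 7 (value 0): max_ending_here = 33, max_so_far = 45
Position 8 (value 15): max_ending_here = 48, max_so_far = 48
Position 9 (value -4): max_ending_here = 44, max_so_far = 48

Maximum subarray: [14, 5, 8, 16, 2, 0, -12, 0, 15]
Maximum sum: 48

The maximum subarray is [14, 5, 8, 16, 2, 0, -12, 0, 15] with sum 48. This subarray runs from index 0 to index 8.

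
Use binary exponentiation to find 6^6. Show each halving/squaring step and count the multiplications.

Computing 6^6 by squaring (build up from 6^1; each line after the first costs one multiplication):

6^1 = 6
6^2 = (6^1)^2 = 6^2 = 36
6^3 = 6 * 6^2 = 6 * 36 = 216
6^6 = (6^3)^2 = 216^2 = 46656

Result: 46656
Multiplications needed: 3 (3 lines after 6^1)

6^6 = 46656. Using exponentiation by squaring, this requires 3 multiplications. The key idea: if the exponent is even, square the half-power; if odd, multiply by the base once.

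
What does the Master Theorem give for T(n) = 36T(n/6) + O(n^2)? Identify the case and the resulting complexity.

Master Theorem for T(n) = 36T(n/6) + O(n^2):

a = 36, b = 6, c = 2
log_b(a) = log_6(36) = 2.0000

Case 2: c = 2 = log_6(36) = 2.0000
T(n) = O(n^2 log n) = O(n^2 log n)

For T(n) = 36T(n/6) + O(n^2): log_6(36) = 2.0000. This is Case 2 of the Master Theorem (c = log_b(a), equal work at all levels), giving O(n^2 log n).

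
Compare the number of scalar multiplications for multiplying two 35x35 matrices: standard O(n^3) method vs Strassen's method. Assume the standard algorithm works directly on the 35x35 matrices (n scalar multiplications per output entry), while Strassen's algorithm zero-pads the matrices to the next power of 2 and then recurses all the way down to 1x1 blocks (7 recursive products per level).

Matrix multiplication for 35x35 matrices:

Strassen's algorithm requires power-of-2 dimensions. Pad 35x35 to 64x64 (next power of 2).

Standard algorithm: 35^3 = 42875 multiplications
Strassen's algorithm: 7^(log2(64)) = 7^6 = 117649 multiplications
Difference: 42875 - 117649 = -74774 (Strassen uses MORE here due to padding overhead — for small or just-over-power-of-2 n, padding can outweigh the per-level savings)

Standard: 42875 multiplications (35^3). Strassen: 117649 multiplications (7^6, after padding to 64x64). Strassen reduces 8 recursive multiplications to 7 at each level.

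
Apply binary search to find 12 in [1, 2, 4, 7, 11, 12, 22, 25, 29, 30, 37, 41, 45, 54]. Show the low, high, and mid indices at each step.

Binary search for 12 in [1, 2, 4, 7, 11, 12, 22, 25, 29, 30, 37, 41, 45, 54]:

lo=0, hi=13, mid=6, arr[mid]=22 -> 22 > 12, search left half
lo=0, hi=5, mid=2, arr[mid]=4 -> 4 < 12, search right half
lo=3, hi=5, mid=4, arr[mid]=11 -> 11 < 12, search right half
lo=5, hi=5, mid=5, arr[mid]=12 -> Found target at index 5!

Binary search finds 12 at index 5 after 4 comparisons. The search repeatedly halves the search space by comparing with the middle element.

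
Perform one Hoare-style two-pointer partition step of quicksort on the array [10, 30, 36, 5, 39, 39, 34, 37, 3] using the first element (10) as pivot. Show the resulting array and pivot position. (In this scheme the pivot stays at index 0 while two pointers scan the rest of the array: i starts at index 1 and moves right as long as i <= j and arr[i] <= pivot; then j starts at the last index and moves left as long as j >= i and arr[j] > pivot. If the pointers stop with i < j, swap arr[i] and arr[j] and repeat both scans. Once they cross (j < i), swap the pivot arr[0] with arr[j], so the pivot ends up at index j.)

Hoare-style two-pointer partition with pivot = 10:

Initial array: [10, 30, 36, 5, 39, 39, 34, 37, 3]

Pointers start at i = 1, j = 8.
i stops at index 1 (arr[1]=30 > 10), j stops at index 8 (arr[8]=3 <= 10): swap arr[1] and arr[8], array becomes [10, 3, 36, 5, 39, 39, 34, 37, 30]
i stops at index 2 (arr[2]=36 > 10), j stops at index 3 (arr[3]=5 <= 10): swap arr[2] and arr[3], array becomes [10, 3, 5, 36, 39, 39, 34, 37, 30]
i ends at 3, j ends at 2: the pointers have crossed (j < i), so scanning stops.

Swap pivot arr[0] with arr[2] to place pivot at position 2: [5, 3, 10, 36, 39, 39, 34, 37, 30]
Pivot position: 2

After partitioning with pivot 10, the array becomes [5, 3, 10, 36, 39, 39, 34, 37, 30]. The pivot is placed at index 2. All elements to the left of the pivot are <= 10, and all elements to the right are > 10.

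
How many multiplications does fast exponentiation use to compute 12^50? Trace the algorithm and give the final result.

Computing 12^50 by squaring (build up from 12^1; each line after the first costs one multiplication):

12^1 = 12
12^2 = (12^1)^2 = 12^2 = 144
12^3 = 12 * 12^2 = 12 * 144 = 1728
12^6 = (12^3)^2 = 1728^2 = 2985984
12^12 = (12^6)^2 = 2985984^2 = 8916100448256
12^24 = (12^12)^2 = 8916100448256^2 = 79496847203390844133441536
12^25 = 12 * 12^24 = 12 * 79496847203390844133441536 = 953962166440690129601298432
12^50 = (12^25)^2 = 953962166440690129601298432^2 = 910043815000214977332758527534256632492715260325658624

Result: 910043815000214977332758527534256632492715260325658624
Multiplications needed: 7 (7 lines after 12^1)

12^50 = 910043815000214977332758527534256632492715260325658624. Using exponentiation by squaring, this requires 7 multiplications. The key idea: if the exponent is even, square the half-power; if odd, multiply by the base once.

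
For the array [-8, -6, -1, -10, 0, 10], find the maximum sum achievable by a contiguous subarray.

Using Kadane's algorithm on [-8, -6, -1, -10, 0, 10]:

Scanning through the array:
Position 1 (value -6): max_ending_here = -6, max_so_far = -6
Position 2 (value -1): max_ending_here = -1, max_so_far = -1
Position 3 (value -10): max_ending_here = -10, max_so_far = -1
Position 4 (value 0): max_ending_here = 0, max_so_far = 0
Position 5 (value 10): max_ending_here = 10, max_so_far = 10

Maximum subarray: [0, 10]
Maximum sum: 10

The maximum subarray is [0, 10] with sum 10. This subarray runs from index 4 to index 5.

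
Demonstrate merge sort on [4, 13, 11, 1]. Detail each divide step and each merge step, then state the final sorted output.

Merge sort trace:

Split: [4, 13, 11, 1] -> [4, 13] and [11, 1]
  Split: [4, 13] -> [4] and [13]
  Merge: [4] + [13] -> [4, 13]
  Split: [11, 1] -> [11] and [1]
  Merge: [11] + [1] -> [1, 11]
Merge: [4, 13] + [1, 11] -> [1, 4, 11, 13]

Final sorted array: [1, 4, 11, 13]

The merge sort proceeds by recursively splitting the array and merging sorted halves.
After all merges, the sorted array is [1, 4, 11, 13].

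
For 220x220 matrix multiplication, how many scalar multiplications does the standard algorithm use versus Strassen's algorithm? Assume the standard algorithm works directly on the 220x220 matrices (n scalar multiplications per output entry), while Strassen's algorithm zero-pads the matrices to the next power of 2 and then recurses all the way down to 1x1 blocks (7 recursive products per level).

Matrix multiplication for 220x220 matrices:

Strassen's algorithm requires power-of-2 dimensions. Pad 220x220 to 256x256 (next power of 2).

Standard algorithm: 220^3 = 10648000 multiplications
Strassen's algorithm: 7^(log2(256)) = 7^8 = 5764801 multiplications
Savings: 10648000 - 5764801 = 4883199 multiplications

Standard: 10648000 multiplications (220^3). Strassen: 5764801 multiplications (7^8, after padding to 256x256). Strassen reduces 8 recursive multiplications to 7 at each level.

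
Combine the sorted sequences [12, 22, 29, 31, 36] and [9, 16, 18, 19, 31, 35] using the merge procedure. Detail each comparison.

Merging process:

Compare 12 vs 9: take 9 from right. Merged: [9]
Compare 12 vs 16: take 12 from left. Merged: [9, 12]
Compare 22 vs 16: take 16 from right. Merged: [9, 12, 16]
Compare 22 vs 18: take 18 from right. Merged: [9, 12, 16, 18]
Compare 22 vs 19: take 19 from right. Merged: [9, 12, 16, 18, 19]
Compare 22 vs 31: take 22 from left. Merged: [9, 12, 16, 18, 19, 22]
Compare 29 vs 31: take 29 from left. Merged: [9, 12, 16, 18, 19, 22, 29]
Compare 31 vs 31: take 31 from left. Merged: [9, 12, 16, 18, 19, 22, 29, 31]
Compare 36 vs 31: take 31 from right. Merged: [9, 12, 16, 18, 19, 22, 29, 31, 31]
Compare 36 vs 35: take 35 from right. Merged: [9, 12, 16, 18, 19, 22, 29, 31, 31, 35]
Append remaining from left: [36]. Merged: [9, 12, 16, 18, 19, 22, 29, 31, 31, 35, 36]

Final merged array: [9, 12, 16, 18, 19, 22, 29, 31, 31, 35, 36]
Total comparisons: 10

The merged array is [9, 12, 16, 18, 19, 22, 29, 31, 31, 35, 36], requiring 10 comparisons. The merge step runs in O(n) time where n is the total number of elements.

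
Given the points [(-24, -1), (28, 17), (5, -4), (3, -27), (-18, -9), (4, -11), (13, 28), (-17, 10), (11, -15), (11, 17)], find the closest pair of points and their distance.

Computing all pairwise distances among 10 points:

d((-24, -1), (28, 17)) = 55.0273
d((-24, -1), (5, -4)) = 29.1548
d((-24, -1), (3, -27)) = 37.4833
d((-24, -1), (-18, -9)) = 10.0
d((-24, -1), (4, -11)) = 29.7321
d((-24, -1), (13, 28)) = 47.0106
d((-24, -1), (-17, 10)) = 13.0384
d((-24, -1), (11, -15)) = 37.6962
d((-24, -1), (11, 17)) = 39.3573
d((28, 17), (5, -4)) = 31.1448
d((28, 17), (3, -27)) = 50.6063
d((28, 17), (-18, -9)) = 52.8394
d((28, 17), (4, -11)) = 36.8782
d((28, 17), (13, 28)) = 18.6011
d((28, 17), (-17, 10)) = 45.5412
d((28, 17), (11, -15)) = 36.2353
d((28, 17), (11, 17)) = 17.0
d((5, -4), (3, -27)) = 23.0868
d((5, -4), (-18, -9)) = 23.5372
d((5, -4), (4, -11)) = 7.0711 <-- minimum
d((5, -4), (13, 28)) = 32.9848
d((5, -4), (-17, 10)) = 26.0768
d((5, -4), (11, -15)) = 12.53
d((5, -4), (11, 17)) = 21.8403
d((3, -27), (-18, -9)) = 27.6586
d((3, -27), (4, -11)) = 16.0312
d((3, -27), (13, 28)) = 55.9017
d((3, -27), (-17, 10)) = 42.0595
d((3, -27), (11, -15)) = 14.4222
d((3, -27), (11, 17)) = 44.7214
d((-18, -9), (4, -11)) = 22.0907
d((-18, -9), (13, 28)) = 48.2701
d((-18, -9), (-17, 10)) = 19.0263
d((-18, -9), (11, -15)) = 29.6142
d((-18, -9), (11, 17)) = 38.9487
d((4, -11), (13, 28)) = 40.025
d((4, -11), (-17, 10)) = 29.6985
d((4, -11), (11, -15)) = 8.0623
d((4, -11), (11, 17)) = 28.8617
d((13, 28), (-17, 10)) = 34.9857
d((13, 28), (11, -15)) = 43.0465
d((13, 28), (11, 17)) = 11.1803
d((-17, 10), (11, -15)) = 37.5366
d((-17, 10), (11, 17)) = 28.8617
d((11, -15), (11, 17)) = 32.0

Closest pair: (5, -4) and (4, -11) with distance 7.0711

The closest pair is (5, -4) and (4, -11) with Euclidean distance 7.0711. For 10 points, brute-force pairwise comparison is shown above. For large n, the divide-and-conquer algorithm (sort by x, recurse on halves, check the dividing strip) achieves O(n log n).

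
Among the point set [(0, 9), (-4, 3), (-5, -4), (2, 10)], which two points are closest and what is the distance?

Computing all pairwise distances among 4 points:

d((0, 9), (-4, 3)) = 7.2111
d((0, 9), (-5, -4)) = 13.9284
d((0, 9), (2, 10)) = 2.2361 <-- minimum
d((-4, 3), (-5, -4)) = 7.0711
d((-4, 3), (2, 10)) = 9.2195
d((-5, -4), (2, 10)) = 15.6525

Closest pair: (0, 9) and (2, 10) with distance 2.2361

The closest pair is (0, 9) and (2, 10) with Euclidean distance 2.2361. For 4 points, brute-force pairwise comparison is shown above. For large n, the divide-and-conquer algorithm (sort by x, recurse on halves, check the dividing strip) achieves O(n log n).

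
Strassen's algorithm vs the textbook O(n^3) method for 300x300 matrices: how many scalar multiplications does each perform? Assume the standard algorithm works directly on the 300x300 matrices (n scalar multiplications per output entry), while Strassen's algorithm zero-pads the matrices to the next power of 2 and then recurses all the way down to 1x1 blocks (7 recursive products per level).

Matrix multiplication for 300x300 matrices:

Strassen's algorithm requires power-of-2 dimensions. Pad 300x300 to 512x512 (next power of 2).

Standard algorithm: 300^3 = 27000000 multiplications
Strassen's algorithm: 7^(log2(512)) = 7^9 = 40353607 multiplications
Difference: 27000000 - 40353607 = -13353607 (Strassen uses MORE here due to padding overhead — for small or just-over-power-of-2 n, padding can outweigh the per-level savings)

Standard: 27000000 multiplications (300^3). Strassen: 40353607 multiplications (7^9, after padding to 512x512). Strassen reduces 8 recursive multiplications to 7 at each level.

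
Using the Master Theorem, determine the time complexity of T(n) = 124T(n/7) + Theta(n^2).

Master Theorem for T(n) = 124T(n/7) + O(n^2):

a = 124, b = 7, c = 2
log_b(a) = log_7(124) = 2.4771

Case 1: c = 2 < log_7(124) = 2.4771
T(n) = O(n^(log_7 124))

For T(n) = 124T(n/7) + O(n^2): log_7(124) = 2.4771. This is Case 1 of the Master Theorem (c < log_b(a), work dominated by leaves), giving O(n^(log_7 124)).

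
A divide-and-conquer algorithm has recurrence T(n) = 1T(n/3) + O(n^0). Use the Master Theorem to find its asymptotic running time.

Master Theorem for T(n) = 1T(n/3) + O(n^0):

a = 1, b = 3, c = 0
log_b(a) = log_3(1) = 0.0000

Case 2: c = 0 = log_3(1) = 0.0000
T(n) = O(n^0 log n) = O(log n)

For T(n) = 1T(n/3) + O(n^0): log_3(1) = 0.0000. This is Case 2 of the Master Theorem (c = log_b(a), equal work at all levels), giving O(log n).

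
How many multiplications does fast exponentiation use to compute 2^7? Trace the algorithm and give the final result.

Computing 2^7 by squaring (build up from 2^1; each line after the first costs one multiplication):

2^1 = 2
2^2 = (2^1)^2 = 2^2 = 4
2^3 = 2 * 2^2 = 2 * 4 = 8
2^6 = (2^3)^2 = 8^2 = 64
2^7 = 2 * 2^6 = 2 * 64 = 128

Result: 128
Multiplications needed: 4 (4 lines after 2^1)

2^7 = 128. Using exponentiation by squaring, this requires 4 multiplications. The key idea: if the exponent is even, square the half-power; if odd, multiply by the base once.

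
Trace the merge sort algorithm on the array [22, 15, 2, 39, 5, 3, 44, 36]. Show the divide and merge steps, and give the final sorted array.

Merge sort trace:

Split: [22, 15, 2, 39, 5, 3, 44, 36] -> [22, 15, 2, 39] and [5, 3, 44, 36]
  Split: [22, 15, 2, 39] -> [22, 15] and [2, 39]
    Split: [22, 15] -> [22] and [15]
    Merge: [22] + [15] -> [15, 22]
    Split: [2, 39] -> [2] and [39]
    Merge: [2] + [39] -> [2, 39]
  Merge: [15, 22] + [2, 39] -> [2, 15, 22, 39]
  Split: [5, 3, 44, 36] -> [5, 3] and [44, 36]
    Split: [5, 3] -> [5] and [3]
    Merge: [5] + [3] -> [3, 5]
    Split: [44, 36] -> [44] and [36]
    Merge: [44] + [36] -> [36, 44]
  Merge: [3, 5] + [36, 44] -> [3, 5, 36, 44]
Merge: [2, 15, 22, 39] + [3, 5, 36, 44] -> [2, 3, 5, 15, 22, 36, 39, 44]

Final sorted array: [2, 3, 5, 15, 22, 36, 39, 44]

The merge sort proceeds by recursively splitting the array and merging sorted halves.
After all merges, the sorted array is [2, 3, 5, 15, 22, 36, 39, 44].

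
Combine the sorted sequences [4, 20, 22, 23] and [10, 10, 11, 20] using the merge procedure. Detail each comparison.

Merging process:

Compare 4 vs 10: take 4 from left. Merged: [4]
Compare 20 vs 10: take 10 from right. Merged: [4, 10]
Compare 20 vs 10: take 10 from right. Merged: [4, 10, 10]
Compare 20 vs 11: take 11 from right. Merged: [4, 10, 10, 11]
Compare 20 vs 20: take 20 from left. Merged: [4, 10, 10, 11, 20]
Compare 22 vs 20: take 20 from right. Merged: [4, 10, 10, 11, 20, 20]
Append remaining from left: [22, 23]. Merged: [4, 10, 10, 11, 20, 20, 22, 23]

Final merged array: [4, 10, 10, 11, 20, 20, 22, 23]
Total comparisons: 6

The merged array is [4, 10, 10, 11, 20, 20, 22, 23], requiring 6 comparisons. The merge step runs in O(n) time where n is the total number of elements.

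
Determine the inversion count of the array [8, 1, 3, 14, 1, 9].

Finding inversions in [8, 1, 3, 14, 1, 9]:

(0, 1): arr[0]=8 > arr[1]=1
(0, 2): arr[0]=8 > arr[2]=3
(0, 4): arr[0]=8 > arr[4]=1
(2, 4): arr[2]=3 > arr[4]=1
(3, 4): arr[3]=14 > arr[4]=1
(3, 5): arr[3]=14 > arr[5]=9

Total inversions: 6

The array has 6 inversion(s): (0,1), (0,2), (0,4), (2,4), (3,4), (3,5). Each pair (i,j) satisfies i < j and arr[i] > arr[j].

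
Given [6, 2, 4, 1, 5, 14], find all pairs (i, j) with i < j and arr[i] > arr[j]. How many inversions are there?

Finding inversions in [6, 2, 4, 1, 5, 14]:

(0, 1): arr[0]=6 > arr[1]=2
(0, 2): arr[0]=6 > arr[2]=4
(0, 3): arr[0]=6 > arr[3]=1
(0, 4): arr[0]=6 > arr[4]=5
(1, 3): arr[1]=2 > arr[3]=1
(2, 3): arr[2]=4 > arr[3]=1

Total inversions: 6

The array has 6 inversion(s): (0,1), (0,2), (0,3), (0,4), (1,3), (2,3). Each pair (i,j) satisfies i < j and arr[i] > arr[j].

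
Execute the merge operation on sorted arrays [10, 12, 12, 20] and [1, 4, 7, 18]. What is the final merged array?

Merging process:

Compare 10 vs 1: take 1 from right. Merged: [1]
Compare 10 vs 4: take 4 from right. Merged: [1, 4]
Compare 10 vs 7: take 7 from right. Merged: [1, 4, 7]
Compare 10 vs 18: take 10 from left. Merged: [1, 4, 7, 10]
Compare 12 vs 18: take 12 from left. Merged: [1, 4, 7, 10, 12]
Compare 12 vs 18: take 12 from left. Merged: [1, 4, 7, 10, 12, 12]
Compare 20 vs 18: take 18 from right. Merged: [1, 4, 7, 10, 12, 12, 18]
Append remaining from left: [20]. Merged: [1, 4, 7, 10, 12, 12, 18, 20]

Final merged array: [1, 4, 7, 10, 12, 12, 18, 20]
Total comparisons: 7

The merged array is [1, 4, 7, 10, 12, 12, 18, 20], requiring 7 comparisons. The merge step runs in O(n) time where n is the total number of elements.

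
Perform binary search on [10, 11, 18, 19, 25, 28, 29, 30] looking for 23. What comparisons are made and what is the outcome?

Binary search for 23 in [10, 11, 18, 19, 25, 28, 29, 30]:

lo=0, hi=7, mid=3, arr[mid]=19 -> 19 < 23, search right half
lo=4, hi=7, mid=5, arr[mid]=28 -> 28 > 23, search left half
lo=4, hi=4, mid=4, arr[mid]=25 -> 25 > 23, search left half
lo=4 > hi=3, target 23 not found

Binary search determines that 23 is not in the array after 3 comparisons. The search space was exhausted without finding the target.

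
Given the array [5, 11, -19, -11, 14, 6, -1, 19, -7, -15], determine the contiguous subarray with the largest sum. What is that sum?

Using Kadane's algorithm on [5, 11, -19, -11, 14, 6, -1, 19, -7, -15]:

Scanning through the array:
Position 1 (value 11): max_ending_here = 16, max_so_far = 16
Position 2 (value -19): max_ending_here = -3, max_so_far = 16
Position 3 (value -11): max_ending_here = -11, max_so_far = 16
Position 4 (value 14): max_ending_here = 14, max_so_far = 16
Position 5 (value 6): max_ending_here = 20, max_so_far = 20
Position 6 (value -1): max_ending_here = 19, max_so_far = 20
Position 7 (value 19): max_ending_here = 38, max_so_far = 38
Position 8 (value -7): max_ending_here = 31, max_so_far = 38
Position 9 (value -15): max_ending_here = 16, max_so_far = 38

Maximum subarray: [14, 6, -1, 19]
Maximum sum: 38

The maximum subarray is [14, 6, -1, 19] with sum 38. This subarray runs from index 4 to index 7.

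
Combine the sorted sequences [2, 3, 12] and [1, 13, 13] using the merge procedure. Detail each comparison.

Merging process:

Compare 2 vs 1: take 1 from right. Merged: [1]
Compare 2 vs 13: take 2 from left. Merged: [1, 2]
Compare 3 vs 13: take 3 from left. Merged: [1, 2, 3]
Compare 12 vs 13: take 12 from left. Merged: [1, 2, 3, 12]
Append remaining from right: [13, 13]. Merged: [1, 2, 3, 12, 13, 13]

Final merged array: [1, 2, 3, 12, 13, 13]
Total comparisons: 4

The merged array is [1, 2, 3, 12, 13, 13], requiring 4 comparisons. The merge step runs in O(n) time where n is the total number of elements.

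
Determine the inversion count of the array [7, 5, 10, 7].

Finding inversions in [7, 5, 10, 7]:

(0, 1): arr[0]=7 > arr[1]=5
(2, 3): arr[2]=10 > arr[3]=7

Total inversions: 2

The array has 2 inversion(s): (0,1), (2,3). Each pair (i,j) satisfies i < j and arr[i] > arr[j].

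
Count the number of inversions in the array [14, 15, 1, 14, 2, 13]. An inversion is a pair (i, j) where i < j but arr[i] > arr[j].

Finding inversions in [14, 15, 1, 14, 2, 13]:

(0, 2): arr[0]=14 > arr[2]=1
(0, 4): arr[0]=14 > arr[4]=2
(0, 5): arr[0]=14 > arr[5]=13
(1, 2): arr[1]=15 > arr[2]=1
(1, 3): arr[1]=15 > arr[3]=14
(1, 4): arr[1]=15 > arr[4]=2
(1, 5): arr[1]=15 > arr[5]=13
(3, 4): arr[3]=14 > arr[4]=2
(3, 5): arr[3]=14 > arr[5]=13

Total inversions: 9

The array has 9 inversion(s): (0,2), (0,4), (0,5), (1,2), (1,3), (1,4), (1,5), (3,4), (3,5). Each pair (i,j) satisfies i < j and arr[i] > arr[j].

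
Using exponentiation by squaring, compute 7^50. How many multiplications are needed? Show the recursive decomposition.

Computing 7^50 by squaring (build up from 7^1; each line after the first costs one multiplication):

7^1 = 7
7^2 = (7^1)^2 = 7^2 = 49
7^3 = 7 * 7^2 = 7 * 49 = 343
7^6 = (7^3)^2 = 343^2 = 117649
7^12 = (7^6)^2 = 117649^2 = 13841287201
7^24 = (7^12)^2 = 13841287201^2 = 191581231380566414401
7^25 = 7 * 7^24 = 7 * 191581231380566414401 = 1341068619663964900807
7^50 = (7^25)^2 = 1341068619663964900807^2 = 1798465042647412146620280340569649349251249

Result: 1798465042647412146620280340569649349251249
Multiplications needed: 7 (7 lines after 7^1)

7^50 = 1798465042647412146620280340569649349251249. Using exponentiation by squaring, this requires 7 multiplications. The key idea: if the exponent is even, square the half-power; if odd, multiply by the base once.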